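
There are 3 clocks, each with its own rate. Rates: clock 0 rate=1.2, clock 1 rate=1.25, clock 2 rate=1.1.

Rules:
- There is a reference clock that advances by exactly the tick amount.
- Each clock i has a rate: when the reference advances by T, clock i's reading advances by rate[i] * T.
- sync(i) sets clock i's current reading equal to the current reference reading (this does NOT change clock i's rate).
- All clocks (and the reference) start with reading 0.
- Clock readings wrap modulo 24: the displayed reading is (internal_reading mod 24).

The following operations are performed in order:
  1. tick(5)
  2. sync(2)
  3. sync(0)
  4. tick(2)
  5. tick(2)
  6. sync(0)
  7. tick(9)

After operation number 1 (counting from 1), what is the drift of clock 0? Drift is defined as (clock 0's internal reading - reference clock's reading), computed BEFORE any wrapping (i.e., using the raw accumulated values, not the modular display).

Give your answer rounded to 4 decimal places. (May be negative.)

Answer: 1.0000

Derivation:
After op 1 tick(5): ref=5.0000 raw=[6.0000 6.2500 5.5000]
Drift of clock 0 after op 1: 6.0000 - 5.0000 = 1.0000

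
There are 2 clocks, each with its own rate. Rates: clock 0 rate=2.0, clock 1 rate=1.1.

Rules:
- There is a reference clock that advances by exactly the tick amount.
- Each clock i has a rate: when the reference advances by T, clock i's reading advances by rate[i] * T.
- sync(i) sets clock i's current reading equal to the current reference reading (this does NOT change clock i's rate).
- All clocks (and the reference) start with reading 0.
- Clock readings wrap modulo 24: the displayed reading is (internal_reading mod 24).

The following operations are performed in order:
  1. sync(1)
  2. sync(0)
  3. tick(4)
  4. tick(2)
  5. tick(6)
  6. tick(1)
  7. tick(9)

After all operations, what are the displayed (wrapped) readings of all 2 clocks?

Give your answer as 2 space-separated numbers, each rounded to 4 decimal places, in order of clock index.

Answer: 20.0000 0.2000

Derivation:
After op 1 sync(1): ref=0.0000 raw=[0.0000 0.0000]
After op 2 sync(0): ref=0.0000 raw=[0.0000 0.0000]
After op 3 tick(4): ref=4.0000 raw=[8.0000 4.4000]
After op 4 tick(2): ref=6.0000 raw=[12.0000 6.6000]
After op 5 tick(6): ref=12.0000 raw=[24.0000 13.2000]
After op 6 tick(1): ref=13.0000 raw=[26.0000 14.3000]
After op 7 tick(9): ref=22.0000 raw=[44.0000 24.2000]
Wrap final raw readings (mod 24): 44.0000 mod 24 = 20.0000; 24.2000 mod 24 = 0.2000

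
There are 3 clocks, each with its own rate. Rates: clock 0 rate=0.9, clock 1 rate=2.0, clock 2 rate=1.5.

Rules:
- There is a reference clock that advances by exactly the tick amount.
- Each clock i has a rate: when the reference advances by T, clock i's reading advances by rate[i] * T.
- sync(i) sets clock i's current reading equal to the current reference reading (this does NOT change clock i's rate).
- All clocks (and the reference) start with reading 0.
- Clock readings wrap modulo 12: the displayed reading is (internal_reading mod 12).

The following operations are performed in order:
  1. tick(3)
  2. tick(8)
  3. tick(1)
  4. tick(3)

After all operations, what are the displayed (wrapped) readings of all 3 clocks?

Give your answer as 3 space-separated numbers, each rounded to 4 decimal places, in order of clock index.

Answer: 1.5000 6.0000 10.5000

Derivation:
After op 1 tick(3): ref=3.0000 raw=[2.7000 6.0000 4.5000]
After op 2 tick(8): ref=11.0000 raw=[9.9000 22.0000 16.5000]
After op 3 tick(1): ref=12.0000 raw=[10.8000 24.0000 18.0000]
After op 4 tick(3): ref=15.0000 raw=[13.5000 30.0000 22.5000]
Wrap final raw readings (mod 12): 13.5000 mod 12 = 1.5000; 30.0000 mod 12 = 6.0000; 22.5000 mod 12 = 10.5000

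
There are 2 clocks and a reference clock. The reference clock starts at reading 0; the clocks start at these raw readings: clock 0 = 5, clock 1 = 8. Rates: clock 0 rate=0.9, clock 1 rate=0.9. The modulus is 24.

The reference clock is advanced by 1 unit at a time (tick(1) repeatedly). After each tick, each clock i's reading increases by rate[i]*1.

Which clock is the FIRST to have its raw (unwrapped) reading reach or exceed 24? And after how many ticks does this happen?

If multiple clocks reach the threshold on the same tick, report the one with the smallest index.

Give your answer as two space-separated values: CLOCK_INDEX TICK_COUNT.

clock 0: start=5, rate=0.9, needs 24-5 = 19; ticks = ceil(19/0.9) = ceil(21.1111) = 22; reading at tick 22 = 5 + 0.9*22 = 24.8000
clock 1: start=8, rate=0.9, needs 24-8 = 16; ticks = ceil(16/0.9) = ceil(17.7778) = 18; reading at tick 18 = 8 + 0.9*18 = 24.2000
Minimum tick count = 18; winners = [1]; smallest index = 1

Answer: 1 18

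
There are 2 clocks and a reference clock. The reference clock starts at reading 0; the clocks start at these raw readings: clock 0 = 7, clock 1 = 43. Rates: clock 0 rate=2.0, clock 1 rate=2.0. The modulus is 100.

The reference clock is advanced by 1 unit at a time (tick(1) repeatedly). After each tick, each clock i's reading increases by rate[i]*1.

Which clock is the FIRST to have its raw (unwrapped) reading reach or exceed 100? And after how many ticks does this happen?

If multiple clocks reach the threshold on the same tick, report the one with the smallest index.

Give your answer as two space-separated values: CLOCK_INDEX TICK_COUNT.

Answer: 1 29

Derivation:
clock 0: start=7, rate=2.0, needs 100-7 = 93; ticks = ceil(93/2.0) = ceil(46.5000) = 47; reading at tick 47 = 7 + 2.0*47 = 101.0000
clock 1: start=43, rate=2.0, needs 100-43 = 57; ticks = ceil(57/2.0) = ceil(28.5000) = 29; reading at tick 29 = 43 + 2.0*29 = 101.0000
Minimum tick count = 29; winners = [1]; smallest index = 1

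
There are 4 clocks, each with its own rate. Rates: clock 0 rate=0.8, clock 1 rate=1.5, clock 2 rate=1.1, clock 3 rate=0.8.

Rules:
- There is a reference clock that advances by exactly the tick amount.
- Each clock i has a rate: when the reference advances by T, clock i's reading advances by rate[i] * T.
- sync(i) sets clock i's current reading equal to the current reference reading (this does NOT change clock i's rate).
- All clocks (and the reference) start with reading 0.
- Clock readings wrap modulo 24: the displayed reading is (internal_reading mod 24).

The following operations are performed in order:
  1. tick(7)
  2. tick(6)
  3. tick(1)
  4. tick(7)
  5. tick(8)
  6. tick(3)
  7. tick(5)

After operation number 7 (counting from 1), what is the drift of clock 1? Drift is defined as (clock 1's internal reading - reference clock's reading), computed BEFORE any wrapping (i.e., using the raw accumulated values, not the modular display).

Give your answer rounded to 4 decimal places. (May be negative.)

After op 1 tick(7): ref=7.0000 raw=[5.6000 10.5000 7.7000 5.6000]
After op 2 tick(6): ref=13.0000 raw=[10.4000 19.5000 14.3000 10.4000]
After op 3 tick(1): ref=14.0000 raw=[11.2000 21.0000 15.4000 11.2000]
After op 4 tick(7): ref=21.0000 raw=[16.8000 31.5000 23.1000 16.8000]
After op 5 tick(8): ref=29.0000 raw=[23.2000 43.5000 31.9000 23.2000]
After op 6 tick(3): ref=32.0000 raw=[25.6000 48.0000 35.2000 25.6000]
After op 7 tick(5): ref=37.0000 raw=[29.6000 55.5000 40.7000 29.6000]
Drift of clock 1 after op 7: 55.5000 - 37.0000 = 18.5000

Answer: 18.5000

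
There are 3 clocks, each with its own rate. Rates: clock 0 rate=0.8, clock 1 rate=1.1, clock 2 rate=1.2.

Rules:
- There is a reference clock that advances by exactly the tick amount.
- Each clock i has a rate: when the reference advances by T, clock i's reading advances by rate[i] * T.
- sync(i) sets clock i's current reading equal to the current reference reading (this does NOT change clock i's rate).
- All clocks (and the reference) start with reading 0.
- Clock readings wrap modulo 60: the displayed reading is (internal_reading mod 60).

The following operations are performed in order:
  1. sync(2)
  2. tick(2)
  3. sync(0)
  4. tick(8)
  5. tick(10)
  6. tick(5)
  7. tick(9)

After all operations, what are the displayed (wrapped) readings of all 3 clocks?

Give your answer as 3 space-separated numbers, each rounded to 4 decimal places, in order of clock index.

After op 1 sync(2): ref=0.0000 raw=[0.0000 0.0000 0.0000]
After op 2 tick(2): ref=2.0000 raw=[1.6000 2.2000 2.4000]
After op 3 sync(0): ref=2.0000 raw=[2.0000 2.2000 2.4000]
After op 4 tick(8): ref=10.0000 raw=[8.4000 11.0000 12.0000]
After op 5 tick(10): ref=20.0000 raw=[16.4000 22.0000 24.0000]
After op 6 tick(5): ref=25.0000 raw=[20.4000 27.5000 30.0000]
After op 7 tick(9): ref=34.0000 raw=[27.6000 37.4000 40.8000]
Wrap final raw readings (mod 60): 27.6000 mod 60 = 27.6000; 37.4000 mod 60 = 37.4000; 40.8000 mod 60 = 40.8000

Answer: 27.6000 37.4000 40.8000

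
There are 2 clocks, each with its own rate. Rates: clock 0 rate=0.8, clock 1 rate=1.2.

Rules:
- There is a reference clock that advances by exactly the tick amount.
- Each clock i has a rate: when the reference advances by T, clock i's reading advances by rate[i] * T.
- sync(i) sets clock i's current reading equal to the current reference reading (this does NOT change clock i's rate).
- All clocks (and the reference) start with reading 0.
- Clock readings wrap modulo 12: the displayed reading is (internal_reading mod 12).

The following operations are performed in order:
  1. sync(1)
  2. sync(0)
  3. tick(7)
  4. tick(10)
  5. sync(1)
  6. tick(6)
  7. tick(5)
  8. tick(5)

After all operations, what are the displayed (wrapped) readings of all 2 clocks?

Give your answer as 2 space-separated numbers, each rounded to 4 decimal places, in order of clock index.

Answer: 2.4000 0.2000

Derivation:
After op 1 sync(1): ref=0.0000 raw=[0.0000 0.0000]
After op 2 sync(0): ref=0.0000 raw=[0.0000 0.0000]
After op 3 tick(7): ref=7.0000 raw=[5.6000 8.4000]
After op 4 tick(10): ref=17.0000 raw=[13.6000 20.4000]
After op 5 sync(1): ref=17.0000 raw=[13.6000 17.0000]
After op 6 tick(6): ref=23.0000 raw=[18.4000 24.2000]
After op 7 tick(5): ref=28.0000 raw=[22.4000 30.2000]
After op 8 tick(5): ref=33.0000 raw=[26.4000 36.2000]
Wrap final raw readings (mod 12): 26.4000 mod 12 = 2.4000; 36.2000 mod 12 = 0.2000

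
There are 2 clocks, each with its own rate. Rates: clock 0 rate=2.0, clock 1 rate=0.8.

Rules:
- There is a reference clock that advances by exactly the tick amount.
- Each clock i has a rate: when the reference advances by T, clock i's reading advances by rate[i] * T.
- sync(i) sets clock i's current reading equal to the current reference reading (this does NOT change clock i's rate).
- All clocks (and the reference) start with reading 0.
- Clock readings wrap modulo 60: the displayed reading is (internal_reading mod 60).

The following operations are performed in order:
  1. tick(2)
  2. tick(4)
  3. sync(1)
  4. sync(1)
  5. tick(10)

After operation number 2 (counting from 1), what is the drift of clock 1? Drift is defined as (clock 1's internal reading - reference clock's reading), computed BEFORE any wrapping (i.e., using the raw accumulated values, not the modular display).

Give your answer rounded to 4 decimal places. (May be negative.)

After op 1 tick(2): ref=2.0000 raw=[4.0000 1.6000]
After op 2 tick(4): ref=6.0000 raw=[12.0000 4.8000]
Drift of clock 1 after op 2: 4.8000 - 6.0000 = -1.2000

Answer: -1.2000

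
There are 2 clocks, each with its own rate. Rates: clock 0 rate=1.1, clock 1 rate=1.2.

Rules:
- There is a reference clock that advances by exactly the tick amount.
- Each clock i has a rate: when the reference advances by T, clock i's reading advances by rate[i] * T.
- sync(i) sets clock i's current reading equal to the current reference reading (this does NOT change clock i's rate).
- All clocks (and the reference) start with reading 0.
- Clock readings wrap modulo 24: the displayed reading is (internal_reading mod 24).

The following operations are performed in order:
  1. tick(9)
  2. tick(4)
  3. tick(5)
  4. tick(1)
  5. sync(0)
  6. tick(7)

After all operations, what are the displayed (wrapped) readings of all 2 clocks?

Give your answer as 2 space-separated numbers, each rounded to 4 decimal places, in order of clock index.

After op 1 tick(9): ref=9.0000 raw=[9.9000 10.8000]
After op 2 tick(4): ref=13.0000 raw=[14.3000 15.6000]
After op 3 tick(5): ref=18.0000 raw=[19.8000 21.6000]
After op 4 tick(1): ref=19.0000 raw=[20.9000 22.8000]
After op 5 sync(0): ref=19.0000 raw=[19.0000 22.8000]
After op 6 tick(7): ref=26.0000 raw=[26.7000 31.2000]
Wrap final raw readings (mod 24): 26.7000 mod 24 = 2.7000; 31.2000 mod 24 = 7.2000

Answer: 2.7000 7.2000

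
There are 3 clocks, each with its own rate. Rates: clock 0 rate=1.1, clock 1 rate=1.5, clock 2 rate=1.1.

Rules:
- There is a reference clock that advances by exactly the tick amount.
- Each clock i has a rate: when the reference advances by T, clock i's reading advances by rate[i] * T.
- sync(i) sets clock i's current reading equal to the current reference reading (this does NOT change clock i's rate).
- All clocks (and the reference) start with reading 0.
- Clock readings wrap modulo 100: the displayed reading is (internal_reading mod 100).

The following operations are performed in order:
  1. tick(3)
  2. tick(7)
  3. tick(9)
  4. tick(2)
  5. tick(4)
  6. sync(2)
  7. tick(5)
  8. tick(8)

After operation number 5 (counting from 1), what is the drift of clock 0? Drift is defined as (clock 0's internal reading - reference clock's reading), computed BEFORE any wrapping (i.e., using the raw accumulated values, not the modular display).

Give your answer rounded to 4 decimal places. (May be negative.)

Answer: 2.5000

Derivation:
After op 1 tick(3): ref=3.0000 raw=[3.3000 4.5000 3.3000]
After op 2 tick(7): ref=10.0000 raw=[11.0000 15.0000 11.0000]
After op 3 tick(9): ref=19.0000 raw=[20.9000 28.5000 20.9000]
After op 4 tick(2): ref=21.0000 raw=[23.1000 31.5000 23.1000]
After op 5 tick(4): ref=25.0000 raw=[27.5000 37.5000 27.5000]
Drift of clock 0 after op 5: 27.5000 - 25.0000 = 2.5000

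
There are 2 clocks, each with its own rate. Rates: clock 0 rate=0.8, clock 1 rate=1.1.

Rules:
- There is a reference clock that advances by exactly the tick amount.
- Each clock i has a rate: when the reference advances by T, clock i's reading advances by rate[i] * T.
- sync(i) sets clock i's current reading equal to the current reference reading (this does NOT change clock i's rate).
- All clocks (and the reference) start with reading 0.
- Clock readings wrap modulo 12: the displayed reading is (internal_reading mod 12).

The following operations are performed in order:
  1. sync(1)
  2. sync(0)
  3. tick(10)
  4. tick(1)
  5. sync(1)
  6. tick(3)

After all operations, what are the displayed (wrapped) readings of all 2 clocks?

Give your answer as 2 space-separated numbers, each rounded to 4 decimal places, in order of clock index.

Answer: 11.2000 2.3000

Derivation:
After op 1 sync(1): ref=0.0000 raw=[0.0000 0.0000]
After op 2 sync(0): ref=0.0000 raw=[0.0000 0.0000]
After op 3 tick(10): ref=10.0000 raw=[8.0000 11.0000]
After op 4 tick(1): ref=11.0000 raw=[8.8000 12.1000]
After op 5 sync(1): ref=11.0000 raw=[8.8000 11.0000]
After op 6 tick(3): ref=14.0000 raw=[11.2000 14.3000]
Wrap final raw readings (mod 12): 11.2000 mod 12 = 11.2000; 14.3000 mod 12 = 2.3000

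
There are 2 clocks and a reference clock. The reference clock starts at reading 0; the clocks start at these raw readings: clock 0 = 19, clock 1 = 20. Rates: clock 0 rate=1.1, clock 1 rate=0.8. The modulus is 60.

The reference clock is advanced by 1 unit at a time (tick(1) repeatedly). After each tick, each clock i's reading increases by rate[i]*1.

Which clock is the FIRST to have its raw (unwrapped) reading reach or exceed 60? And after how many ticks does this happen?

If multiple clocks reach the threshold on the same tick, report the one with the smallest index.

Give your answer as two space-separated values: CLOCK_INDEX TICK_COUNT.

clock 0: start=19, rate=1.1, needs 60-19 = 41; ticks = ceil(41/1.1) = ceil(37.2727) = 38; reading at tick 38 = 19 + 1.1*38 = 60.8000
clock 1: start=20, rate=0.8, needs 60-20 = 40; ticks = ceil(40/0.8) = ceil(50.0000) = 50; reading at tick 50 = 20 + 0.8*50 = 60.0000
Minimum tick count = 38; winners = [0]; smallest index = 0

Answer: 0 38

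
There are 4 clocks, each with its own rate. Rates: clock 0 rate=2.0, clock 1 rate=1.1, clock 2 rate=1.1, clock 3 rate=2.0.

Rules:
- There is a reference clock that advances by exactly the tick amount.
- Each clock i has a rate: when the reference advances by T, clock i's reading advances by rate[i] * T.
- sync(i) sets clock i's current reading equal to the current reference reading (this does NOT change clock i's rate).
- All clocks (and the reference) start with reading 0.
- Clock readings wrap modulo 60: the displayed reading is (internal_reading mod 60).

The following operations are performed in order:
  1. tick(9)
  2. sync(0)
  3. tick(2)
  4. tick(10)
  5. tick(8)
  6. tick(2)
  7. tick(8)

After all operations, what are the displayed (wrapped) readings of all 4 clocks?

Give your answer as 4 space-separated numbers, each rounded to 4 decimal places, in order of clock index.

Answer: 9.0000 42.9000 42.9000 18.0000

Derivation:
After op 1 tick(9): ref=9.0000 raw=[18.0000 9.9000 9.9000 18.0000]
After op 2 sync(0): ref=9.0000 raw=[9.0000 9.9000 9.9000 18.0000]
After op 3 tick(2): ref=11.0000 raw=[13.0000 12.1000 12.1000 22.0000]
After op 4 tick(10): ref=21.0000 raw=[33.0000 23.1000 23.1000 42.0000]
After op 5 tick(8): ref=29.0000 raw=[49.0000 31.9000 31.9000 58.0000]
After op 6 tick(2): ref=31.0000 raw=[53.0000 34.1000 34.1000 62.0000]
After op 7 tick(8): ref=39.0000 raw=[69.0000 42.9000 42.9000 78.0000]
Wrap final raw readings (mod 60): 69.0000 mod 60 = 9.0000; 42.9000 mod 60 = 42.9000; 42.9000 mod 60 = 42.9000; 78.0000 mod 60 = 18.0000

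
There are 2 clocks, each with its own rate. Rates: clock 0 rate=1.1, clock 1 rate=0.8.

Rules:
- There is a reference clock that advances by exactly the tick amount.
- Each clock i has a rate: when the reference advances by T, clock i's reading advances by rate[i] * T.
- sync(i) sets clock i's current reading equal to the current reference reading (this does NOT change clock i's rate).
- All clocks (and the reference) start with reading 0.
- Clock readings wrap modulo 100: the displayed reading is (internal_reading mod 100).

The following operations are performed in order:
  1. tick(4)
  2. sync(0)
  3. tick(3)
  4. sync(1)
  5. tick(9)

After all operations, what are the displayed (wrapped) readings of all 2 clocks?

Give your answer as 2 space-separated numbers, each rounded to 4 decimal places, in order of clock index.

After op 1 tick(4): ref=4.0000 raw=[4.4000 3.2000]
After op 2 sync(0): ref=4.0000 raw=[4.0000 3.2000]
After op 3 tick(3): ref=7.0000 raw=[7.3000 5.6000]
After op 4 sync(1): ref=7.0000 raw=[7.3000 7.0000]
After op 5 tick(9): ref=16.0000 raw=[17.2000 14.2000]
Wrap final raw readings (mod 100): 17.2000 mod 100 = 17.2000; 14.2000 mod 100 = 14.2000

Answer: 17.2000 14.2000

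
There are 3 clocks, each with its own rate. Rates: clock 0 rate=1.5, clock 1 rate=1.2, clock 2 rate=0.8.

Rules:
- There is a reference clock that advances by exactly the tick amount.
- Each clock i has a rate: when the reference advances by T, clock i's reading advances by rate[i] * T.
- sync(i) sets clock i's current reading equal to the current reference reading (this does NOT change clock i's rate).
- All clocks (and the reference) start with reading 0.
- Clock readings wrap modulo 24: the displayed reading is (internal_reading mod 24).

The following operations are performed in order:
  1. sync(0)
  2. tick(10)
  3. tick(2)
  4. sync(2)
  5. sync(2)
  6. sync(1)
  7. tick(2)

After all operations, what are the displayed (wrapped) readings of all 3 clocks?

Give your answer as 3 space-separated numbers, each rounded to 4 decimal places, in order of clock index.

After op 1 sync(0): ref=0.0000 raw=[0.0000 0.0000 0.0000]
After op 2 tick(10): ref=10.0000 raw=[15.0000 12.0000 8.0000]
After op 3 tick(2): ref=12.0000 raw=[18.0000 14.4000 9.6000]
After op 4 sync(2): ref=12.0000 raw=[18.0000 14.4000 12.0000]
After op 5 sync(2): ref=12.0000 raw=[18.0000 14.4000 12.0000]
After op 6 sync(1): ref=12.0000 raw=[18.0000 12.0000 12.0000]
After op 7 tick(2): ref=14.0000 raw=[21.0000 14.4000 13.6000]
Wrap final raw readings (mod 24): 21.0000 mod 24 = 21.0000; 14.4000 mod 24 = 14.4000; 13.6000 mod 24 = 13.6000

Answer: 21.0000 14.4000 13.6000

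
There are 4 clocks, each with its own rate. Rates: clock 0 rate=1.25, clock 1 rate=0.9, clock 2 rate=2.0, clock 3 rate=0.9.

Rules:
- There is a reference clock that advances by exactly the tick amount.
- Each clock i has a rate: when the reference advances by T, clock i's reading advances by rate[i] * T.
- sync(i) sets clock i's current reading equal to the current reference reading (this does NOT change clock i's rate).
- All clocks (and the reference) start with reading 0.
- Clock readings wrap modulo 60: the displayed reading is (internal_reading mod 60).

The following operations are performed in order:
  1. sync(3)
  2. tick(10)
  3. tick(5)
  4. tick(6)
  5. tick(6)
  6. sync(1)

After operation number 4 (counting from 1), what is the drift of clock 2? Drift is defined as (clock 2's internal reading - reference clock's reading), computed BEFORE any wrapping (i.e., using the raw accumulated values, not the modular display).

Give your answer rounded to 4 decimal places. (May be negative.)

Answer: 21.0000

Derivation:
After op 1 sync(3): ref=0.0000 raw=[0.0000 0.0000 0.0000 0.0000]
After op 2 tick(10): ref=10.0000 raw=[12.5000 9.0000 20.0000 9.0000]
After op 3 tick(5): ref=15.0000 raw=[18.7500 13.5000 30.0000 13.5000]
After op 4 tick(6): ref=21.0000 raw=[26.2500 18.9000 42.0000 18.9000]
Drift of clock 2 after op 4: 42.0000 - 21.0000 = 21.0000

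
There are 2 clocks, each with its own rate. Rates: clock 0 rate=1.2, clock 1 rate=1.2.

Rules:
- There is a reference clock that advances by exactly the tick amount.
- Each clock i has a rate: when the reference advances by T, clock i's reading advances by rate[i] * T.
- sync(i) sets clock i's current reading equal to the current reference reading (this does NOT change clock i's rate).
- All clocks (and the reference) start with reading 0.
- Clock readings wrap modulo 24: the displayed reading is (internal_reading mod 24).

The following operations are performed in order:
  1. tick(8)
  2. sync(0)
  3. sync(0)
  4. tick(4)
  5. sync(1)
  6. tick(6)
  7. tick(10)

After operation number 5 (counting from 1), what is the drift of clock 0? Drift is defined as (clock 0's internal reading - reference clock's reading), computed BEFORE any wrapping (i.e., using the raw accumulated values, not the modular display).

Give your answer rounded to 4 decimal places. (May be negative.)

After op 1 tick(8): ref=8.0000 raw=[9.6000 9.6000]
After op 2 sync(0): ref=8.0000 raw=[8.0000 9.6000]
After op 3 sync(0): ref=8.0000 raw=[8.0000 9.6000]
After op 4 tick(4): ref=12.0000 raw=[12.8000 14.4000]
After op 5 sync(1): ref=12.0000 raw=[12.8000 12.0000]
Drift of clock 0 after op 5: 12.8000 - 12.0000 = 0.8000

Answer: 0.8000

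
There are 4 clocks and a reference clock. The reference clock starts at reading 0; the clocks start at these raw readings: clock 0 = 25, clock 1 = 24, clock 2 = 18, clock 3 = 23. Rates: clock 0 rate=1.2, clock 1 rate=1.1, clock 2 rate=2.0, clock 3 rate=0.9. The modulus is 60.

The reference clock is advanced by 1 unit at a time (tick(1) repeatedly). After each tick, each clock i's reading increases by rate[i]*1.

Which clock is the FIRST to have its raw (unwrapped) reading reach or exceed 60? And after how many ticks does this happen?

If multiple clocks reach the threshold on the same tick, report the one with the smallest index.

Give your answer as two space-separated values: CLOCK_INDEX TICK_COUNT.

clock 0: start=25, rate=1.2, needs 60-25 = 35; ticks = ceil(35/1.2) = ceil(29.1667) = 30; reading at tick 30 = 25 + 1.2*30 = 61.0000
clock 1: start=24, rate=1.1, needs 60-24 = 36; ticks = ceil(36/1.1) = ceil(32.7273) = 33; reading at tick 33 = 24 + 1.1*33 = 60.3000
clock 2: start=18, rate=2.0, needs 60-18 = 42; ticks = ceil(42/2.0) = ceil(21.0000) = 21; reading at tick 21 = 18 + 2.0*21 = 60.0000
clock 3: start=23, rate=0.9, needs 60-23 = 37; ticks = ceil(37/0.9) = ceil(41.1111) = 42; reading at tick 42 = 23 + 0.9*42 = 60.8000
Minimum tick count = 21; winners = [2]; smallest index = 2

Answer: 2 21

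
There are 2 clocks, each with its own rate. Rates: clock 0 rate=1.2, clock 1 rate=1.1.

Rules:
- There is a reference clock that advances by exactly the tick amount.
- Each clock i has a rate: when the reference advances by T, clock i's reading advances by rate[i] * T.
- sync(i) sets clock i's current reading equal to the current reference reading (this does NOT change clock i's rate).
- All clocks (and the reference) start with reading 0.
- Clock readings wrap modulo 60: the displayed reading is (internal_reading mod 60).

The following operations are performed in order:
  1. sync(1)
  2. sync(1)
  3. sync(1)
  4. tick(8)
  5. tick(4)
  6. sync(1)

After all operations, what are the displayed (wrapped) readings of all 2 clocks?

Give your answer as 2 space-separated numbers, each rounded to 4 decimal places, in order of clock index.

After op 1 sync(1): ref=0.0000 raw=[0.0000 0.0000]
After op 2 sync(1): ref=0.0000 raw=[0.0000 0.0000]
After op 3 sync(1): ref=0.0000 raw=[0.0000 0.0000]
After op 4 tick(8): ref=8.0000 raw=[9.6000 8.8000]
After op 5 tick(4): ref=12.0000 raw=[14.4000 13.2000]
After op 6 sync(1): ref=12.0000 raw=[14.4000 12.0000]
Wrap final raw readings (mod 60): 14.4000 mod 60 = 14.4000; 12.0000 mod 60 = 12.0000

Answer: 14.4000 12.0000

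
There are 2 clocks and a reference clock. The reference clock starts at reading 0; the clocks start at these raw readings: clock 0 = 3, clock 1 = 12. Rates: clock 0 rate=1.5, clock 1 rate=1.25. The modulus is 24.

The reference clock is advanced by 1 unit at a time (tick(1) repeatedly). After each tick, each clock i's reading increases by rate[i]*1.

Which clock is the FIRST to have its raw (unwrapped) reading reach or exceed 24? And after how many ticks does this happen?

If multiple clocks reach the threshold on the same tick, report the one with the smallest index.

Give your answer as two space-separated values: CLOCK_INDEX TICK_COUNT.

Answer: 1 10

Derivation:
clock 0: start=3, rate=1.5, needs 24-3 = 21; ticks = ceil(21/1.5) = ceil(14.0000) = 14; reading at tick 14 = 3 + 1.5*14 = 24.0000
clock 1: start=12, rate=1.25, needs 24-12 = 12; ticks = ceil(12/1.25) = ceil(9.6000) = 10; reading at tick 10 = 12 + 1.25*10 = 24.5000
Minimum tick count = 10; winners = [1]; smallest index = 1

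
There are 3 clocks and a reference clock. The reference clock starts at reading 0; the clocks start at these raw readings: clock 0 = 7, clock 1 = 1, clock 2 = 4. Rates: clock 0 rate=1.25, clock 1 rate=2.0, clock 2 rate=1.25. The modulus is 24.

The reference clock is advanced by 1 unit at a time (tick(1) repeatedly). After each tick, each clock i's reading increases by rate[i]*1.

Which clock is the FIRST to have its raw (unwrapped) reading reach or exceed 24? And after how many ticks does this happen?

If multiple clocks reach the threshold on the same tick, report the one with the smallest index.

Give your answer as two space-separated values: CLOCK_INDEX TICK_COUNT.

clock 0: start=7, rate=1.25, needs 24-7 = 17; ticks = ceil(17/1.25) = ceil(13.6000) = 14; reading at tick 14 = 7 + 1.25*14 = 24.5000
clock 1: start=1, rate=2.0, needs 24-1 = 23; ticks = ceil(23/2.0) = ceil(11.5000) = 12; reading at tick 12 = 1 + 2.0*12 = 25.0000
clock 2: start=4, rate=1.25, needs 24-4 = 20; ticks = ceil(20/1.25) = ceil(16.0000) = 16; reading at tick 16 = 4 + 1.25*16 = 24.0000
Minimum tick count = 12; winners = [1]; smallest index = 1

Answer: 1 12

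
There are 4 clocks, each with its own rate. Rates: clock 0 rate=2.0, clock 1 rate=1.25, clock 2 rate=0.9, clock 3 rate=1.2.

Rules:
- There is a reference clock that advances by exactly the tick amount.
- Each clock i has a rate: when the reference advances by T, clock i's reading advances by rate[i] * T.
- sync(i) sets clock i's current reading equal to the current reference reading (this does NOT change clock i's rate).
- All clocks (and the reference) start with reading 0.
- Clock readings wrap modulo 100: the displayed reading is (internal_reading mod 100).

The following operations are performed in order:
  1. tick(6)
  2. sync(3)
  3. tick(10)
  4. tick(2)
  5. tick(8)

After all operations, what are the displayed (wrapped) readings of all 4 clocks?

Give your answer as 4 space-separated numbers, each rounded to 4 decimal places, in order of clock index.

Answer: 52.0000 32.5000 23.4000 30.0000

Derivation:
After op 1 tick(6): ref=6.0000 raw=[12.0000 7.5000 5.4000 7.2000]
After op 2 sync(3): ref=6.0000 raw=[12.0000 7.5000 5.4000 6.0000]
After op 3 tick(10): ref=16.0000 raw=[32.0000 20.0000 14.4000 18.0000]
After op 4 tick(2): ref=18.0000 raw=[36.0000 22.5000 16.2000 20.4000]
After op 5 tick(8): ref=26.0000 raw=[52.0000 32.5000 23.4000 30.0000]
Wrap final raw readings (mod 100): 52.0000 mod 100 = 52.0000; 32.5000 mod 100 = 32.5000; 23.4000 mod 100 = 23.4000; 30.0000 mod 100 = 30.0000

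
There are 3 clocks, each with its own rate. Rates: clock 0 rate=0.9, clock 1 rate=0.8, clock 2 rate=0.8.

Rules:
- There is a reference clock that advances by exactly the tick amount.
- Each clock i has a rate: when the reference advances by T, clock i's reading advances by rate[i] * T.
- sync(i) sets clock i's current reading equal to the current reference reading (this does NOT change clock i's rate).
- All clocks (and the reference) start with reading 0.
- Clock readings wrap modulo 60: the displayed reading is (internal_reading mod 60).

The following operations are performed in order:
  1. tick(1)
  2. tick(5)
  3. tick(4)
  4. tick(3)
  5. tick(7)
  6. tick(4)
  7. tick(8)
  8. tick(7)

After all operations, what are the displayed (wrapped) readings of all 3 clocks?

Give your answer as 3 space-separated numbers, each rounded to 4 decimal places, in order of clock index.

Answer: 35.1000 31.2000 31.2000

Derivation:
After op 1 tick(1): ref=1.0000 raw=[0.9000 0.8000 0.8000]
After op 2 tick(5): ref=6.0000 raw=[5.4000 4.8000 4.8000]
After op 3 tick(4): ref=10.0000 raw=[9.0000 8.0000 8.0000]
After op 4 tick(3): ref=13.0000 raw=[11.7000 10.4000 10.4000]
After op 5 tick(7): ref=20.0000 raw=[18.0000 16.0000 16.0000]
After op 6 tick(4): ref=24.0000 raw=[21.6000 19.2000 19.2000]
After op 7 tick(8): ref=32.0000 raw=[28.8000 25.6000 25.6000]
After op 8 tick(7): ref=39.0000 raw=[35.1000 31.2000 31.2000]
Wrap final raw readings (mod 60): 35.1000 mod 60 = 35.1000; 31.2000 mod 60 = 31.2000; 31.2000 mod 60 = 31.2000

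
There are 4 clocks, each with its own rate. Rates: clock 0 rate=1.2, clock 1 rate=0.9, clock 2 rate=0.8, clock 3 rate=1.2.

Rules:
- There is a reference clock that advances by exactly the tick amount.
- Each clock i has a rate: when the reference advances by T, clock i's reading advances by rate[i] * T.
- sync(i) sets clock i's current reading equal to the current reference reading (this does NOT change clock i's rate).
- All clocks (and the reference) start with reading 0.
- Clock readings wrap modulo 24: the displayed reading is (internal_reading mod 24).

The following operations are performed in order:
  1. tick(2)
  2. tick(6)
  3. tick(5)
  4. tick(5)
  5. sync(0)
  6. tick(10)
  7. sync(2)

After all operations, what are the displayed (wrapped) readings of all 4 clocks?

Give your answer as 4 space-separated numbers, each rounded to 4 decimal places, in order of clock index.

After op 1 tick(2): ref=2.0000 raw=[2.4000 1.8000 1.6000 2.4000]
After op 2 tick(6): ref=8.0000 raw=[9.6000 7.2000 6.4000 9.6000]
After op 3 tick(5): ref=13.0000 raw=[15.6000 11.7000 10.4000 15.6000]
After op 4 tick(5): ref=18.0000 raw=[21.6000 16.2000 14.4000 21.6000]
After op 5 sync(0): ref=18.0000 raw=[18.0000 16.2000 14.4000 21.6000]
After op 6 tick(10): ref=28.0000 raw=[30.0000 25.2000 22.4000 33.6000]
After op 7 sync(2): ref=28.0000 raw=[30.0000 25.2000 28.0000 33.6000]
Wrap final raw readings (mod 24): 30.0000 mod 24 = 6.0000; 25.2000 mod 24 = 1.2000; 28.0000 mod 24 = 4.0000; 33.6000 mod 24 = 9.6000

Answer: 6.0000 1.2000 4.0000 9.6000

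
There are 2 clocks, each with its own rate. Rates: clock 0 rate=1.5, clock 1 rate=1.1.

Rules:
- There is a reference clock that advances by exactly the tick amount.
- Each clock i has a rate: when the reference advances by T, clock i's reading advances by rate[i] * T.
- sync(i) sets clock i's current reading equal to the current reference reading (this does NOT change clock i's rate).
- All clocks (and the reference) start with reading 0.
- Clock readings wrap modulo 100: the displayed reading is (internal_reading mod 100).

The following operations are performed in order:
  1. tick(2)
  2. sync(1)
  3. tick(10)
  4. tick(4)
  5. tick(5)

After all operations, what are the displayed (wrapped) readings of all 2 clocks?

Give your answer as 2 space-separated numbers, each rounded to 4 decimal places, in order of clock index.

After op 1 tick(2): ref=2.0000 raw=[3.0000 2.2000]
After op 2 sync(1): ref=2.0000 raw=[3.0000 2.0000]
After op 3 tick(10): ref=12.0000 raw=[18.0000 13.0000]
After op 4 tick(4): ref=16.0000 raw=[24.0000 17.4000]
After op 5 tick(5): ref=21.0000 raw=[31.5000 22.9000]
Wrap final raw readings (mod 100): 31.5000 mod 100 = 31.5000; 22.9000 mod 100 = 22.9000

Answer: 31.5000 22.9000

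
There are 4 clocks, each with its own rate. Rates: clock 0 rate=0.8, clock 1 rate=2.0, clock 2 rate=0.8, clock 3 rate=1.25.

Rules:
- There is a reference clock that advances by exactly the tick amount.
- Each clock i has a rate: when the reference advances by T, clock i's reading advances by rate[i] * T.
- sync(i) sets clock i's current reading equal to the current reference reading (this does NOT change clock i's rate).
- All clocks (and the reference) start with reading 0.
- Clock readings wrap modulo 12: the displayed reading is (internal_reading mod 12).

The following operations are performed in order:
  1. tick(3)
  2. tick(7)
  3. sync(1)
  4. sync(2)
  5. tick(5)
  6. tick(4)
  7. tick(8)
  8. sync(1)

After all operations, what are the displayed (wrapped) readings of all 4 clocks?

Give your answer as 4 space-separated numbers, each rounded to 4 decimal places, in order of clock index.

After op 1 tick(3): ref=3.0000 raw=[2.4000 6.0000 2.4000 3.7500]
After op 2 tick(7): ref=10.0000 raw=[8.0000 20.0000 8.0000 12.5000]
After op 3 sync(1): ref=10.0000 raw=[8.0000 10.0000 8.0000 12.5000]
After op 4 sync(2): ref=10.0000 raw=[8.0000 10.0000 10.0000 12.5000]
After op 5 tick(5): ref=15.0000 raw=[12.0000 20.0000 14.0000 18.7500]
After op 6 tick(4): ref=19.0000 raw=[15.2000 28.0000 17.2000 23.7500]
After op 7 tick(8): ref=27.0000 raw=[21.6000 44.0000 23.6000 33.7500]
After op 8 sync(1): ref=27.0000 raw=[21.6000 27.0000 23.6000 33.7500]
Wrap final raw readings (mod 12): 21.6000 mod 12 = 9.6000; 27.0000 mod 12 = 3.0000; 23.6000 mod 12 = 11.6000; 33.7500 mod 12 = 9.7500

Answer: 9.6000 3.0000 11.6000 9.7500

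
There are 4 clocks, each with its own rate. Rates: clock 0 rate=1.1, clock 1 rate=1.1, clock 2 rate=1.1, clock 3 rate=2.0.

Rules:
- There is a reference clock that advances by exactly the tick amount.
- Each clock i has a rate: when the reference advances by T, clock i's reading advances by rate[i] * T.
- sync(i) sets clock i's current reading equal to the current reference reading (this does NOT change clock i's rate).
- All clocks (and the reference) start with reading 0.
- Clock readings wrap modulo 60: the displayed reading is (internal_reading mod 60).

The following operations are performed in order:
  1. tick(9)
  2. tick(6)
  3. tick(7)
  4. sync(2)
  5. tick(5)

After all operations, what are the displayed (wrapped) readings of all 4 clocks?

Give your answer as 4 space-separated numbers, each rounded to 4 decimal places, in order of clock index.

Answer: 29.7000 29.7000 27.5000 54.0000

Derivation:
After op 1 tick(9): ref=9.0000 raw=[9.9000 9.9000 9.9000 18.0000]
After op 2 tick(6): ref=15.0000 raw=[16.5000 16.5000 16.5000 30.0000]
After op 3 tick(7): ref=22.0000 raw=[24.2000 24.2000 24.2000 44.0000]
After op 4 sync(2): ref=22.0000 raw=[24.2000 24.2000 22.0000 44.0000]
After op 5 tick(5): ref=27.0000 raw=[29.7000 29.7000 27.5000 54.0000]
Wrap final raw readings (mod 60): 29.7000 mod 60 = 29.7000; 29.7000 mod 60 = 29.7000; 27.5000 mod 60 = 27.5000; 54.0000 mod 60 = 54.0000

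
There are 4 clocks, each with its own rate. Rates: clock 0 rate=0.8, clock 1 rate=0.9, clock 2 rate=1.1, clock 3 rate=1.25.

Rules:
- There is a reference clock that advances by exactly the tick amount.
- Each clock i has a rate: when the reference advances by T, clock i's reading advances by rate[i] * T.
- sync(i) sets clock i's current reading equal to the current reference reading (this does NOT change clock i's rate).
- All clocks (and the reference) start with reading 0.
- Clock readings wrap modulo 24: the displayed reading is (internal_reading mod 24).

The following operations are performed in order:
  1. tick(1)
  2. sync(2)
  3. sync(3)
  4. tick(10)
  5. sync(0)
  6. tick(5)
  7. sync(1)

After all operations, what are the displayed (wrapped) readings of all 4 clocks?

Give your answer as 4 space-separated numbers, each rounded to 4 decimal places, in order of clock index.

After op 1 tick(1): ref=1.0000 raw=[0.8000 0.9000 1.1000 1.2500]
After op 2 sync(2): ref=1.0000 raw=[0.8000 0.9000 1.0000 1.2500]
After op 3 sync(3): ref=1.0000 raw=[0.8000 0.9000 1.0000 1.0000]
After op 4 tick(10): ref=11.0000 raw=[8.8000 9.9000 12.0000 13.5000]
After op 5 sync(0): ref=11.0000 raw=[11.0000 9.9000 12.0000 13.5000]
After op 6 tick(5): ref=16.0000 raw=[15.0000 14.4000 17.5000 19.7500]
After op 7 sync(1): ref=16.0000 raw=[15.0000 16.0000 17.5000 19.7500]
Wrap final raw readings (mod 24): 15.0000 mod 24 = 15.0000; 16.0000 mod 24 = 16.0000; 17.5000 mod 24 = 17.5000; 19.7500 mod 24 = 19.7500

Answer: 15.0000 16.0000 17.5000 19.7500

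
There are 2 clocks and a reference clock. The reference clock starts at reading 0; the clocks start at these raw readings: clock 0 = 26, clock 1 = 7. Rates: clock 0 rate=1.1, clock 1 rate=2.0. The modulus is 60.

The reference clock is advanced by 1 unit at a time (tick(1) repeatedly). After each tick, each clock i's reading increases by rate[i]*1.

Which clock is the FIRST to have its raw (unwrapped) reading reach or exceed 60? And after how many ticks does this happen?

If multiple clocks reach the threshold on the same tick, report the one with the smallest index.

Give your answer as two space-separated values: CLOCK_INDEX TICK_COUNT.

clock 0: start=26, rate=1.1, needs 60-26 = 34; ticks = ceil(34/1.1) = ceil(30.9091) = 31; reading at tick 31 = 26 + 1.1*31 = 60.1000
clock 1: start=7, rate=2.0, needs 60-7 = 53; ticks = ceil(53/2.0) = ceil(26.5000) = 27; reading at tick 27 = 7 + 2.0*27 = 61.0000
Minimum tick count = 27; winners = [1]; smallest index = 1

Answer: 1 27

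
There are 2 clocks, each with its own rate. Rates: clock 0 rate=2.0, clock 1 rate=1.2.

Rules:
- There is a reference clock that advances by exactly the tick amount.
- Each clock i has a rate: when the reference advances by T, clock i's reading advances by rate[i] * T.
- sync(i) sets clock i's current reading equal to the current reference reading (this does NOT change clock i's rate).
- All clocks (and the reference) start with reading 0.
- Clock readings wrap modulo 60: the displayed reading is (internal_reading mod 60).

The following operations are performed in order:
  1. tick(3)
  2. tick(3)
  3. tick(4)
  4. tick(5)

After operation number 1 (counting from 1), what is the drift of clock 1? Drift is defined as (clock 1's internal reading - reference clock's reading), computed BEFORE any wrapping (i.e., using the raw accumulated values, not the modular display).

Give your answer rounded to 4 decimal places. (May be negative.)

Answer: 0.6000

Derivation:
After op 1 tick(3): ref=3.0000 raw=[6.0000 3.6000]
Drift of clock 1 after op 1: 3.6000 - 3.0000 = 0.6000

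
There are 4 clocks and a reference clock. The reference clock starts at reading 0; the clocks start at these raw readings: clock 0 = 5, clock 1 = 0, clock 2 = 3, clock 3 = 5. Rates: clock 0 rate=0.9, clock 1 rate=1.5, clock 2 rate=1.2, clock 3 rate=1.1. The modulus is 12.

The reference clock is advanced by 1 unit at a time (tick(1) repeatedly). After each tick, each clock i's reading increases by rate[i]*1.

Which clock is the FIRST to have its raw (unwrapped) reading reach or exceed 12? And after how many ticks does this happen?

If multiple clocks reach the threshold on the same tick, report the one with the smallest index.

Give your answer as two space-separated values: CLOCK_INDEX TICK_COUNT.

clock 0: start=5, rate=0.9, needs 12-5 = 7; ticks = ceil(7/0.9) = ceil(7.7778) = 8; reading at tick 8 = 5 + 0.9*8 = 12.2000
clock 1: start=0, rate=1.5, needs 12-0 = 12; ticks = ceil(12/1.5) = ceil(8.0000) = 8; reading at tick 8 = 0 + 1.5*8 = 12.0000
clock 2: start=3, rate=1.2, needs 12-3 = 9; ticks = ceil(9/1.2) = ceil(7.5000) = 8; reading at tick 8 = 3 + 1.2*8 = 12.6000
clock 3: start=5, rate=1.1, needs 12-5 = 7; ticks = ceil(7/1.1) = ceil(6.3636) = 7; reading at tick 7 = 5 + 1.1*7 = 12.7000
Minimum tick count = 7; winners = [3]; smallest index = 3

Answer: 3 7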